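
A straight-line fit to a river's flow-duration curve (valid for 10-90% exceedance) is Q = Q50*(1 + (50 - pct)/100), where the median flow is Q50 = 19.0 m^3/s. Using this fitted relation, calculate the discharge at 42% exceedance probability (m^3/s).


Q = 19.0 * (1 + (50 - 42)/100) = 20.5200 m^3/s


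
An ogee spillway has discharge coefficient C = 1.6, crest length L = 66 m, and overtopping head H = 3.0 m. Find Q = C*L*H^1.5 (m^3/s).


Q = 1.6 * 66 * 3.0^1.5 = 548.7137 m^3/s


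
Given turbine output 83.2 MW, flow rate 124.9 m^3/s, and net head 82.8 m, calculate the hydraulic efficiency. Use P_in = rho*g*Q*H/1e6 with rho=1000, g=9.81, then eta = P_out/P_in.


P_in = 1000 * 9.81 * 124.9 * 82.8 / 1e6 = 101.4523 MW
eta = 83.2 / 101.4523 = 0.8201


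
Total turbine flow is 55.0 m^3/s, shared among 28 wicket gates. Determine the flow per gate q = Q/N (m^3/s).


q = 55.0 / 28 = 1.9643 m^3/s


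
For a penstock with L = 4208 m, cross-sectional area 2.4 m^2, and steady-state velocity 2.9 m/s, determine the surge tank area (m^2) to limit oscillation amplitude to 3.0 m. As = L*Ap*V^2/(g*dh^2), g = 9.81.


As = 4208 * 2.4 * 2.9^2 / (9.81 * 3.0^2) = 961.9920 m^2


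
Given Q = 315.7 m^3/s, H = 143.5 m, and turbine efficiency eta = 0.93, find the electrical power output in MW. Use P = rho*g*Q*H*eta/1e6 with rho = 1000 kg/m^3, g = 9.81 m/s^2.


P = 1000 * 9.81 * 315.7 * 143.5 * 0.93 / 1e6 = 413.3124 MW


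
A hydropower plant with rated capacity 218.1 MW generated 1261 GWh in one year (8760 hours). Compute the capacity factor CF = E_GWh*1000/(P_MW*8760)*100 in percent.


CF = 1261 * 1000 / (218.1 * 8760) * 100 = 66.0017 %


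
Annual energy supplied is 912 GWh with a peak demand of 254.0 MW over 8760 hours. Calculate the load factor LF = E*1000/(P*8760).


LF = 912 * 1000 / (254.0 * 8760) = 0.4099


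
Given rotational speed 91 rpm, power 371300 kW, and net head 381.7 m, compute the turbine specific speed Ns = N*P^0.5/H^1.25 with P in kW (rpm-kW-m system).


Ns = 91 * 371300^0.5 / 381.7^1.25 = 32.8663


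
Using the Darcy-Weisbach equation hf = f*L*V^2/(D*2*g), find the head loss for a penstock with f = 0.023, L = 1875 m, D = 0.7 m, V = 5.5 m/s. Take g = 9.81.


hf = 0.023 * 1875 * 5.5^2 / (0.7 * 2 * 9.81) = 94.9855 m


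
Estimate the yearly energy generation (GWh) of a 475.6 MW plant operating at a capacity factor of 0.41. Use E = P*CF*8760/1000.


E = 475.6 * 0.41 * 8760 / 1000 = 1708.1650 GWh


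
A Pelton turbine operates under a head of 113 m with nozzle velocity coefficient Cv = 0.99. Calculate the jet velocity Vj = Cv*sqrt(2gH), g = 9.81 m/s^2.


Vj = 0.99 * sqrt(2*9.81*113) = 46.6148 m/s


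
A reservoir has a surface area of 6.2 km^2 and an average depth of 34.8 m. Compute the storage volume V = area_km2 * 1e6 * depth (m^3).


V = 6.2 * 1e6 * 34.8 = 2.1576e+08 m^3


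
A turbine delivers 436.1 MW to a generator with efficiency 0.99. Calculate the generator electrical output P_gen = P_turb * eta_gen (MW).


P_gen = 436.1 * 0.99 = 431.7390 MW


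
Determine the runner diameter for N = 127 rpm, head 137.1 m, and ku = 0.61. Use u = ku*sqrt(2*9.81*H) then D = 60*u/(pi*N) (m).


u = 0.61 * sqrt(2*9.81*137.1) = 31.6372 m/s
D = 60 * 31.6372 / (pi * 127) = 4.7577 m


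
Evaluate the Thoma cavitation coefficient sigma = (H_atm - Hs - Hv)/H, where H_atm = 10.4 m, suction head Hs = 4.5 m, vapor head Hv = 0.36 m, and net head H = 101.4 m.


sigma = (10.4 - 4.5 - 0.36) / 101.4 = 0.0546


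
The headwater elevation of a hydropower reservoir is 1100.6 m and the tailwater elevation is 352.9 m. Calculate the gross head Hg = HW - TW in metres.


Hg = 1100.6 - 352.9 = 747.7000 m


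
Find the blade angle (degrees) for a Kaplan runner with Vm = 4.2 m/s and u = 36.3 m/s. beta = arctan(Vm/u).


beta = arctan(4.2 / 36.3) = 6.5999 degrees


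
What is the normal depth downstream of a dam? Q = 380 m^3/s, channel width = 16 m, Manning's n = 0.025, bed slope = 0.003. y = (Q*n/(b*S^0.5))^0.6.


y = (380 * 0.025 / (16 * 0.003^0.5))^0.6 = 4.1786 m


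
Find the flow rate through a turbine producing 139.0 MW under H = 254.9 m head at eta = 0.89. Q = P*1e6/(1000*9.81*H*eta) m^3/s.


Q = 139.0 * 1e6 / (1000 * 9.81 * 254.9 * 0.89) = 62.4577 m^3/s


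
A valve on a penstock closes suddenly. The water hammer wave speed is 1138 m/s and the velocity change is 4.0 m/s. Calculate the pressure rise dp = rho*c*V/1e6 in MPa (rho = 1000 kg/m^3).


dp = 1000 * 1138 * 4.0 / 1e6 = 4.5520 MPa


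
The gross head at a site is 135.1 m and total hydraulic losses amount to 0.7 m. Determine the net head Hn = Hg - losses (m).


Hn = 135.1 - 0.7 = 134.4000 m


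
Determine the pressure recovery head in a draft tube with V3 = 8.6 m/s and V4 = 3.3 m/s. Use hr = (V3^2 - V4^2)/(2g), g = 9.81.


hr = (8.6^2 - 3.3^2) / (2*9.81) = 3.2146 m


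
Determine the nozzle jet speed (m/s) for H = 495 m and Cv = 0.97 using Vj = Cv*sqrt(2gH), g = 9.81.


Vj = 0.97 * sqrt(2*9.81*495) = 95.5925 m/s


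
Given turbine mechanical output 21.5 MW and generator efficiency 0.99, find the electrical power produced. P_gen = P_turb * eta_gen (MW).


P_gen = 21.5 * 0.99 = 21.2850 MW


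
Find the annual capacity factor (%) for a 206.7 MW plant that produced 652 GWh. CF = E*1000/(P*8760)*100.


CF = 652 * 1000 / (206.7 * 8760) * 100 = 36.0083 %


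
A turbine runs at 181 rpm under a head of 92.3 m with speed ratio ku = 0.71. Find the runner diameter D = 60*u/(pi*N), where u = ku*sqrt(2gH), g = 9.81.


u = 0.71 * sqrt(2*9.81*92.3) = 30.2140 m/s
D = 60 * 30.2140 / (pi * 181) = 3.1881 m


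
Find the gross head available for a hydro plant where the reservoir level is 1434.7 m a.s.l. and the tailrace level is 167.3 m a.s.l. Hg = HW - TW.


Hg = 1434.7 - 167.3 = 1267.4000 m


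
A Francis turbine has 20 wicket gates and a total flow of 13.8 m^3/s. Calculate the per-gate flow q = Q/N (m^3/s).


q = 13.8 / 20 = 0.6900 m^3/s


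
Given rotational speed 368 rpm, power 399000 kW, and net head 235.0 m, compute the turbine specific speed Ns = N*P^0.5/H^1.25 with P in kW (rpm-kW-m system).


Ns = 368 * 399000^0.5 / 235.0^1.25 = 252.6384


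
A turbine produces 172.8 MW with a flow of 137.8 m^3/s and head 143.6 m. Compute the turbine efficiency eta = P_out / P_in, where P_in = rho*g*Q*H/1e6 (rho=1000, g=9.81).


P_in = 1000 * 9.81 * 137.8 * 143.6 / 1e6 = 194.1211 MW
eta = 172.8 / 194.1211 = 0.8902


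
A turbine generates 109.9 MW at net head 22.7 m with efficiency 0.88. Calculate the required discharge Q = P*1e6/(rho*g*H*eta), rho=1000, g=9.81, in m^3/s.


Q = 109.9 * 1e6 / (1000 * 9.81 * 22.7 * 0.88) = 560.8157 m^3/s


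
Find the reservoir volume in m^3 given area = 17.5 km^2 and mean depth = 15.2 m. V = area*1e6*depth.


V = 17.5 * 1e6 * 15.2 = 2.6600e+08 m^3


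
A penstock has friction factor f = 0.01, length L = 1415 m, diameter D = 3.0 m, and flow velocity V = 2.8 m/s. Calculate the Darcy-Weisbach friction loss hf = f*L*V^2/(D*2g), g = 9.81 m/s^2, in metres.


hf = 0.01 * 1415 * 2.8^2 / (3.0 * 2 * 9.81) = 1.8847 m


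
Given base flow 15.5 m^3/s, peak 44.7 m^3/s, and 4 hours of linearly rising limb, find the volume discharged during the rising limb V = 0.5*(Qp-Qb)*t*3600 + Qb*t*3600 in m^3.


V = 0.5*(44.7 - 15.5)*4*3600 + 15.5*4*3600 = 433440.0000 m^3


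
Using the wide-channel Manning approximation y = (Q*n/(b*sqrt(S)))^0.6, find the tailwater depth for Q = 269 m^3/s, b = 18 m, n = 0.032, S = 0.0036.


y = (269 * 0.032 / (18 * 0.0036^0.5))^0.6 = 3.4745 m


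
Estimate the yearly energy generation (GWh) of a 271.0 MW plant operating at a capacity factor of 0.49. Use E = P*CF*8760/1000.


E = 271.0 * 0.49 * 8760 / 1000 = 1163.2404 GWh


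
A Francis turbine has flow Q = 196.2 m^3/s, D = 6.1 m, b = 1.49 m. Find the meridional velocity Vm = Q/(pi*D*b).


Vm = 196.2 / (pi * 6.1 * 1.49) = 6.8712 m/s


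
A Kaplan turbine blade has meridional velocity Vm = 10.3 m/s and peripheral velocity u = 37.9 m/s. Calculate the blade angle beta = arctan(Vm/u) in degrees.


beta = arctan(10.3 / 37.9) = 15.2039 degrees


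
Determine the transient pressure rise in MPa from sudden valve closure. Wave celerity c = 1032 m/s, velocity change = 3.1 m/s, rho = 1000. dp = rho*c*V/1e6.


dp = 1000 * 1032 * 3.1 / 1e6 = 3.1992 MPa


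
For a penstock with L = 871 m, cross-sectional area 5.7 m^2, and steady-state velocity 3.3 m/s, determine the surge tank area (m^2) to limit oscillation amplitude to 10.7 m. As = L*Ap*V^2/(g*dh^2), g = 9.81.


As = 871 * 5.7 * 3.3^2 / (9.81 * 10.7^2) = 48.1376 m^2


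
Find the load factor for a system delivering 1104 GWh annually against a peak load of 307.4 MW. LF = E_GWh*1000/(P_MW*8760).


LF = 1104 * 1000 / (307.4 * 8760) = 0.4100


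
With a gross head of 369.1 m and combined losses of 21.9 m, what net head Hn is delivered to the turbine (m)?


Hn = 369.1 - 21.9 = 347.2000 m


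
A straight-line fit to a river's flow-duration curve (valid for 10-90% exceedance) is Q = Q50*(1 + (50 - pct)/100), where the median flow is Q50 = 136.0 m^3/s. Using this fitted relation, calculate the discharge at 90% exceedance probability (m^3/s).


Q = 136.0 * (1 + (50 - 90)/100) = 81.6000 m^3/s


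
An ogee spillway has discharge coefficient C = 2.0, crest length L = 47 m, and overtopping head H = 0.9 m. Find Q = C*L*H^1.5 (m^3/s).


Q = 2.0 * 47 * 0.9^1.5 = 80.2586 m^3/s


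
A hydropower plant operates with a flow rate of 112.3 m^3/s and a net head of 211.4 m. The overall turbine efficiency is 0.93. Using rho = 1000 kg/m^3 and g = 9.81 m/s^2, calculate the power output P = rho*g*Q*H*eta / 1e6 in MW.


P = 1000 * 9.81 * 112.3 * 211.4 * 0.93 / 1e6 = 216.5891 MW


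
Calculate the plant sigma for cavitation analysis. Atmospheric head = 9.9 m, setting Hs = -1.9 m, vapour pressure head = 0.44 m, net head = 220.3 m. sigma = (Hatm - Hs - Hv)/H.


sigma = (9.9 - (-1.9) - 0.44) / 220.3 = 0.0516


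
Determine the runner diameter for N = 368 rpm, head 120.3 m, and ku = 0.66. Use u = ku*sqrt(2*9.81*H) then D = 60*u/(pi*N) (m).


u = 0.66 * sqrt(2*9.81*120.3) = 32.0646 m/s
D = 60 * 32.0646 / (pi * 368) = 1.6641 m


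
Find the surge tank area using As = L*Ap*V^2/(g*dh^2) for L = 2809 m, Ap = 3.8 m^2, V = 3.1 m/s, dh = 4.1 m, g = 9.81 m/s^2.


As = 2809 * 3.8 * 3.1^2 / (9.81 * 4.1^2) = 622.0453 m^2


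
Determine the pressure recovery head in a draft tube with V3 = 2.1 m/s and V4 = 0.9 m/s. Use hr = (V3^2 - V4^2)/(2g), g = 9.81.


hr = (2.1^2 - 0.9^2) / (2*9.81) = 0.1835 m


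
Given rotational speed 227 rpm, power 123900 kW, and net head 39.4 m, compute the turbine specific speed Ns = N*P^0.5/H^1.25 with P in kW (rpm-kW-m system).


Ns = 227 * 123900^0.5 / 39.4^1.25 = 809.4522


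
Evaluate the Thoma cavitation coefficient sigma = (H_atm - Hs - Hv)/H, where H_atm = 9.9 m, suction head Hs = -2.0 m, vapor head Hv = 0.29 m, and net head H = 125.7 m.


sigma = (9.9 - (-2.0) - 0.29) / 125.7 = 0.0924


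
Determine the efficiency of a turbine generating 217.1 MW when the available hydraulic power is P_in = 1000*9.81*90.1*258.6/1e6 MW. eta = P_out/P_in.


P_in = 1000 * 9.81 * 90.1 * 258.6 / 1e6 = 228.5716 MW
eta = 217.1 / 228.5716 = 0.9498


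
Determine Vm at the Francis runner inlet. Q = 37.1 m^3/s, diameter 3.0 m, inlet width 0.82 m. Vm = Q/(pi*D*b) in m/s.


Vm = 37.1 / (pi * 3.0 * 0.82) = 4.8005 m/s


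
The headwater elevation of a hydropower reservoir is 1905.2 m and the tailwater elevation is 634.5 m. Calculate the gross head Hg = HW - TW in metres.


Hg = 1905.2 - 634.5 = 1270.7000 m


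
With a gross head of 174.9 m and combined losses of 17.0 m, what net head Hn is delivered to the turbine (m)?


Hn = 174.9 - 17.0 = 157.9000 m


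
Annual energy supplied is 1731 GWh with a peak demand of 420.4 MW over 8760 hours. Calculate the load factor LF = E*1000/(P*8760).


LF = 1731 * 1000 / (420.4 * 8760) = 0.4700


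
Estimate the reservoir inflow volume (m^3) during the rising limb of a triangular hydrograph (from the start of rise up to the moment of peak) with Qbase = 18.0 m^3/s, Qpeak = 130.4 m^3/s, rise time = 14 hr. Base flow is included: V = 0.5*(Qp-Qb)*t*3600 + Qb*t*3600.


V = 0.5*(130.4 - 18.0)*14*3600 + 18.0*14*3600 = 3.7397e+06 m^3


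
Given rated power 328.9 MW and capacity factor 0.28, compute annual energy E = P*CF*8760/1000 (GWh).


E = 328.9 * 0.28 * 8760 / 1000 = 806.7259 GWh


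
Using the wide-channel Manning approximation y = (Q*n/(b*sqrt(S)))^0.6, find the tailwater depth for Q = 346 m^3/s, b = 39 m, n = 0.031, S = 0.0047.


y = (346 * 0.031 / (39 * 0.0047^0.5))^0.6 = 2.3014 m


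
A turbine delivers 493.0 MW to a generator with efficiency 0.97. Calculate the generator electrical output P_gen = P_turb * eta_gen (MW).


P_gen = 493.0 * 0.97 = 478.2100 MW


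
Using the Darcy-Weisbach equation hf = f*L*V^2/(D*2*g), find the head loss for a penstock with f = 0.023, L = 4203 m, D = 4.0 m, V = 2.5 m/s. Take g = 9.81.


hf = 0.023 * 4203 * 2.5^2 / (4.0 * 2 * 9.81) = 7.6985 m


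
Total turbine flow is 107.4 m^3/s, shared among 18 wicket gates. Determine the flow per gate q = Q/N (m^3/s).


q = 107.4 / 18 = 5.9667 m^3/s


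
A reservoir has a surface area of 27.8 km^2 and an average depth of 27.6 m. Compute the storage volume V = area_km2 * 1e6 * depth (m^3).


V = 27.8 * 1e6 * 27.6 = 7.6728e+08 m^3


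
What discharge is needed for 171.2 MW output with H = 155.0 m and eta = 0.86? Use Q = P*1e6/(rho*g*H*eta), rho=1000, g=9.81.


Q = 171.2 * 1e6 / (1000 * 9.81 * 155.0 * 0.86) = 130.9196 m^3/s


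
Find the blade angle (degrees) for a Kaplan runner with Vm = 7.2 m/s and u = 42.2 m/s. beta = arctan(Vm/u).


beta = arctan(7.2 / 42.2) = 9.6824 degrees


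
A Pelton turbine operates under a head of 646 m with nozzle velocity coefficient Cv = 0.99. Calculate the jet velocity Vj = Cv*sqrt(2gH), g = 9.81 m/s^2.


Vj = 0.99 * sqrt(2*9.81*646) = 111.4554 m/s


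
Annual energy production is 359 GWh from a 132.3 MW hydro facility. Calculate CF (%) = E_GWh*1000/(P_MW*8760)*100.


CF = 359 * 1000 / (132.3 * 8760) * 100 = 30.9764 %


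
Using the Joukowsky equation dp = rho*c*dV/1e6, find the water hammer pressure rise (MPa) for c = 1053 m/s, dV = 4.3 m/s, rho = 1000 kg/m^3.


dp = 1000 * 1053 * 4.3 / 1e6 = 4.5279 MPa


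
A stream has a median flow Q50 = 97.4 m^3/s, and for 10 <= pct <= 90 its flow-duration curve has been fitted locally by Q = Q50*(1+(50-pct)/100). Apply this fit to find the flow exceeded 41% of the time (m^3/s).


Q = 97.4 * (1 + (50 - 41)/100) = 106.1660 m^3/s


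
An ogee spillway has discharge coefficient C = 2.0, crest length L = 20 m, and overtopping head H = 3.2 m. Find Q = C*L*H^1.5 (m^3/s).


Q = 2.0 * 20 * 3.2^1.5 = 228.9734 m^3/s


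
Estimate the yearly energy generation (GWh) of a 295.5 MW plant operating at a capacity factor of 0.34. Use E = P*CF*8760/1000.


E = 295.5 * 0.34 * 8760 / 1000 = 880.1172 GWh


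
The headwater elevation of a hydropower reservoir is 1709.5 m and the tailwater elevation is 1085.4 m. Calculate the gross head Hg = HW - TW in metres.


Hg = 1709.5 - 1085.4 = 624.1000 m


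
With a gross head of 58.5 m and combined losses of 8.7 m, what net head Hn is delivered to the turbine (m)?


Hn = 58.5 - 8.7 = 49.8000 m


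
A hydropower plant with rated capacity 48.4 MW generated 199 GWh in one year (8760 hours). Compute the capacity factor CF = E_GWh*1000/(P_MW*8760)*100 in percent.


CF = 199 * 1000 / (48.4 * 8760) * 100 = 46.9357 %


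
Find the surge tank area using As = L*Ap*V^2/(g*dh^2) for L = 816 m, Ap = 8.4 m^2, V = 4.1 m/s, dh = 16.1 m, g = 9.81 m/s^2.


As = 816 * 8.4 * 4.1^2 / (9.81 * 16.1^2) = 45.3123 m^2


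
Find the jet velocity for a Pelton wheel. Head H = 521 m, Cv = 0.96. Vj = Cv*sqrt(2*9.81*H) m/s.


Vj = 0.96 * sqrt(2*9.81*521) = 97.0598 m/s


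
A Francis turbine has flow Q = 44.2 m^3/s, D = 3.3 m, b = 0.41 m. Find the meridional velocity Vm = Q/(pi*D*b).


Vm = 44.2 / (pi * 3.3 * 0.41) = 10.3986 m/s


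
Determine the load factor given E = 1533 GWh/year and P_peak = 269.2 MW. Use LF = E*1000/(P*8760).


LF = 1533 * 1000 / (269.2 * 8760) = 0.6501


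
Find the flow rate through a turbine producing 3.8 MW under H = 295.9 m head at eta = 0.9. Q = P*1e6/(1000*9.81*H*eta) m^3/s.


Q = 3.8 * 1e6 / (1000 * 9.81 * 295.9 * 0.9) = 1.4545 m^3/s


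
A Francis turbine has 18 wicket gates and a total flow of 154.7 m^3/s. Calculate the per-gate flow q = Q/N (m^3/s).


q = 154.7 / 18 = 8.5944 m^3/s


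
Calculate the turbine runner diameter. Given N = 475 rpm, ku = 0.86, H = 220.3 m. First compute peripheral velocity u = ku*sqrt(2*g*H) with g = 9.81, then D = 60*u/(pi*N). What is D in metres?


u = 0.86 * sqrt(2*9.81*220.3) = 56.5399 m/s
D = 60 * 56.5399 / (pi * 475) = 2.2733 m


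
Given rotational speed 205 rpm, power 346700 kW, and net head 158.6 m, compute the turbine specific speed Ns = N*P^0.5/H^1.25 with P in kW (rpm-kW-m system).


Ns = 205 * 346700^0.5 / 158.6^1.25 = 214.4627


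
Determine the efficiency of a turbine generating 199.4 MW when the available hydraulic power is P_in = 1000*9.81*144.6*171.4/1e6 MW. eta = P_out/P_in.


P_in = 1000 * 9.81 * 144.6 * 171.4 / 1e6 = 243.1354 MW
eta = 199.4 / 243.1354 = 0.8201


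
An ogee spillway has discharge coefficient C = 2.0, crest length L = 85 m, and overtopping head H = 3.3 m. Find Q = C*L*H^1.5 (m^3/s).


Q = 2.0 * 85 * 3.3^1.5 = 1019.1071 m^3/s


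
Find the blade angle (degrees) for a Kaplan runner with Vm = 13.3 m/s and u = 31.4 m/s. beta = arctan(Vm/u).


beta = arctan(13.3 / 31.4) = 22.9559 degrees


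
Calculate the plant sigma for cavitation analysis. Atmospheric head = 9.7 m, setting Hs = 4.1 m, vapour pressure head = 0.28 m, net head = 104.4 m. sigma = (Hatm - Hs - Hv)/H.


sigma = (9.7 - 4.1 - 0.28) / 104.4 = 0.0510


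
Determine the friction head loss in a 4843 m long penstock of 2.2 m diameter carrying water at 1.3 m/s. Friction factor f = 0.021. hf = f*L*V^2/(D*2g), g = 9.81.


hf = 0.021 * 4843 * 1.3^2 / (2.2 * 2 * 9.81) = 3.9820 m


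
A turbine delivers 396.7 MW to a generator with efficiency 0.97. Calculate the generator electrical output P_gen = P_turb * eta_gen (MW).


P_gen = 396.7 * 0.97 = 384.7990 MW


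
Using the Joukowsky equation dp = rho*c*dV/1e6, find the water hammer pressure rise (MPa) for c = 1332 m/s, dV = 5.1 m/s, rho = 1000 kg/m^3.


dp = 1000 * 1332 * 5.1 / 1e6 = 6.7932 MPa


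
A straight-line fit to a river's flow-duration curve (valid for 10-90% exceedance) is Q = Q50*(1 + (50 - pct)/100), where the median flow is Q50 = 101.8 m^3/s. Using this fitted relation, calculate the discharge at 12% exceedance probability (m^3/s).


Q = 101.8 * (1 + (50 - 12)/100) = 140.4840 m^3/s


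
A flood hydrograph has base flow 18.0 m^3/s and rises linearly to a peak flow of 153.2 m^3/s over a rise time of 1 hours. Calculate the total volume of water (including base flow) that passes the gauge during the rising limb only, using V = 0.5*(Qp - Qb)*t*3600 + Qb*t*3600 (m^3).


V = 0.5*(153.2 - 18.0)*1*3600 + 18.0*1*3600 = 308160.0000 m^3


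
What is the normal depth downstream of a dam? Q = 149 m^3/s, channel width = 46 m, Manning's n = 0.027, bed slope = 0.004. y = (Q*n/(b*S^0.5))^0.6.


y = (149 * 0.027 / (46 * 0.004^0.5))^0.6 = 1.2147 m


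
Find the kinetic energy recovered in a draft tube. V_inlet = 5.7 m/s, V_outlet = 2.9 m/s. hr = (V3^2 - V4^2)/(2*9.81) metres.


hr = (5.7^2 - 2.9^2) / (2*9.81) = 1.2273 m


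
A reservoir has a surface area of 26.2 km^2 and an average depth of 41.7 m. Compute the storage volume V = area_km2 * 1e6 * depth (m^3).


V = 26.2 * 1e6 * 41.7 = 1.0925e+09 m^3


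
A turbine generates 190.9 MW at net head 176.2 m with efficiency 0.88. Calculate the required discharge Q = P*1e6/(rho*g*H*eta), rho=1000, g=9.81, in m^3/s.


Q = 190.9 * 1e6 / (1000 * 9.81 * 176.2 * 0.88) = 125.5013 m^3/s


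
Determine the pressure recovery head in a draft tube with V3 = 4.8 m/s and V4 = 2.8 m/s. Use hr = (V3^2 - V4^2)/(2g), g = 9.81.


hr = (4.8^2 - 2.8^2) / (2*9.81) = 0.7747 m


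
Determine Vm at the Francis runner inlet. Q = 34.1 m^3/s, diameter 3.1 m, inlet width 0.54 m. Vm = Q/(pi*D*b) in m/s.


Vm = 34.1 / (pi * 3.1 * 0.54) = 6.4841 m/s


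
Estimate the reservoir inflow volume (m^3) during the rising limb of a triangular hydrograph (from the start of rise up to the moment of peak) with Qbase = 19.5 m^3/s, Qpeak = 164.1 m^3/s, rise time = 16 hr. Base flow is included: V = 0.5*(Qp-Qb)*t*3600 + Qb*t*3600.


V = 0.5*(164.1 - 19.5)*16*3600 + 19.5*16*3600 = 5.2877e+06 m^3


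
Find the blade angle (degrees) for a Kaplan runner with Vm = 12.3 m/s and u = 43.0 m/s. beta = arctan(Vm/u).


beta = arctan(12.3 / 43.0) = 15.9630 degrees


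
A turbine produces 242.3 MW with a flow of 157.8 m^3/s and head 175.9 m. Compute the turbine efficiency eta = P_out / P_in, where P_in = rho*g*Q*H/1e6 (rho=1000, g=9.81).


P_in = 1000 * 9.81 * 157.8 * 175.9 / 1e6 = 272.2964 MW
eta = 242.3 / 272.2964 = 0.8898


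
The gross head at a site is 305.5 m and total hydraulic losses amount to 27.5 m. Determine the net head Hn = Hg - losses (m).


Hn = 305.5 - 27.5 = 278.0000 m


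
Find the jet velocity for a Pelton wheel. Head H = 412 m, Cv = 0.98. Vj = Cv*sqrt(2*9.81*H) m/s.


Vj = 0.98 * sqrt(2*9.81*412) = 88.1098 m/s


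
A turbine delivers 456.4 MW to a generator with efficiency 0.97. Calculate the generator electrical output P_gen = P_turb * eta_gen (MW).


P_gen = 456.4 * 0.97 = 442.7080 MW


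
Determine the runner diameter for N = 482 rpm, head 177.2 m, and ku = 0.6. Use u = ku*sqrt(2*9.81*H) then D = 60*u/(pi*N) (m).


u = 0.6 * sqrt(2*9.81*177.2) = 35.3779 m/s
D = 60 * 35.3779 / (pi * 482) = 1.4018 m


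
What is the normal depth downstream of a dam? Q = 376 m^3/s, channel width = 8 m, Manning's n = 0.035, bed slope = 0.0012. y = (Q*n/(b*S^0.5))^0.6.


y = (376 * 0.035 / (8 * 0.0012^0.5))^0.6 = 10.1378 m


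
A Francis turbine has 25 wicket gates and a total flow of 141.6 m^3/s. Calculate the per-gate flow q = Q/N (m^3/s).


q = 141.6 / 25 = 5.6640 m^3/s


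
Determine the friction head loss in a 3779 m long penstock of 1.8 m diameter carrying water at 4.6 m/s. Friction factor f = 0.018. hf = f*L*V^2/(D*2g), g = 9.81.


hf = 0.018 * 3779 * 4.6^2 / (1.8 * 2 * 9.81) = 40.7562 m


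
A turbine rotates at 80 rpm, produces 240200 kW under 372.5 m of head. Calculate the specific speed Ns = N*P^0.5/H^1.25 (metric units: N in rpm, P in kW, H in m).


Ns = 80 * 240200^0.5 / 372.5^1.25 = 23.9590


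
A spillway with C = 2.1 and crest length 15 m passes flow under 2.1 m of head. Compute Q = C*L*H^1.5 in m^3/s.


Q = 2.1 * 15 * 2.1^1.5 = 95.8605 m^3/s


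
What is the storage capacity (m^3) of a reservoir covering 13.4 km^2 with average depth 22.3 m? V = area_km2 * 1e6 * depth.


V = 13.4 * 1e6 * 22.3 = 2.9882e+08 m^3


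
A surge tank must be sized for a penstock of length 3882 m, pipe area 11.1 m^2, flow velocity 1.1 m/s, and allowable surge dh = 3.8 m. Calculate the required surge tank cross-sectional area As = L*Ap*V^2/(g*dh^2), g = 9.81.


As = 3882 * 11.1 * 1.1^2 / (9.81 * 3.8^2) = 368.0677 m^2


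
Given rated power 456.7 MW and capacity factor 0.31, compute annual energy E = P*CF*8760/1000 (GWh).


E = 456.7 * 0.31 * 8760 / 1000 = 1240.2145 GWh


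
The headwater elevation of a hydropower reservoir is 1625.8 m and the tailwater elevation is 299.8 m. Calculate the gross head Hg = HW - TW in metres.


Hg = 1625.8 - 299.8 = 1326.0000 m


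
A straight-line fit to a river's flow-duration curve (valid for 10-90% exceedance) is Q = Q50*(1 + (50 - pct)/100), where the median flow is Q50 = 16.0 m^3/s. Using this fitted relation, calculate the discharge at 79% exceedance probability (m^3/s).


Q = 16.0 * (1 + (50 - 79)/100) = 11.3600 m^3/s


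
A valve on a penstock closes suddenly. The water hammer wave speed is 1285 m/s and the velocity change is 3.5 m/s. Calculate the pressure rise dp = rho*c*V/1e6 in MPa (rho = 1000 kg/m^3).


dp = 1000 * 1285 * 3.5 / 1e6 = 4.4975 MPa


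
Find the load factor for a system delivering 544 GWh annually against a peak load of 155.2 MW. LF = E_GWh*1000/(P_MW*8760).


LF = 544 * 1000 / (155.2 * 8760) = 0.4001


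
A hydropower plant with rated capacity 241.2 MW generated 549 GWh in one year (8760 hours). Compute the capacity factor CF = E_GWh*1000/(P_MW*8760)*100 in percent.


CF = 549 * 1000 / (241.2 * 8760) * 100 = 25.9831 %


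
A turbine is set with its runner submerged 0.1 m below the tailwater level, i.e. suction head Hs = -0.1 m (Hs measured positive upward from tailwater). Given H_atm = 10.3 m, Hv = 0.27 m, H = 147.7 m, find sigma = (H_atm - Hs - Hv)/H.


sigma = (10.3 - (-0.1) - 0.27) / 147.7 = 0.0686


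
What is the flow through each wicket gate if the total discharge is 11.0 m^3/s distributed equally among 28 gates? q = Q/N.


q = 11.0 / 28 = 0.3929 m^3/s


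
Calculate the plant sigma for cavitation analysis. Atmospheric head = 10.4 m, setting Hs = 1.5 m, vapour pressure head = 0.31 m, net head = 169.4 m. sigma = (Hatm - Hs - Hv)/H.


sigma = (10.4 - 1.5 - 0.31) / 169.4 = 0.0507


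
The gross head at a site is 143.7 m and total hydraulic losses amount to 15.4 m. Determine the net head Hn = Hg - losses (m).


Hn = 143.7 - 15.4 = 128.3000 m


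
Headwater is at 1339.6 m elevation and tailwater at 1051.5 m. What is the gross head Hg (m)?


Hg = 1339.6 - 1051.5 = 288.1000 m


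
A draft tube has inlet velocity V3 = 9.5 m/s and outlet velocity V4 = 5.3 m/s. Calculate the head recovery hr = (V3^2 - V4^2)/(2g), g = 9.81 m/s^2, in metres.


hr = (9.5^2 - 5.3^2) / (2*9.81) = 3.1682 m


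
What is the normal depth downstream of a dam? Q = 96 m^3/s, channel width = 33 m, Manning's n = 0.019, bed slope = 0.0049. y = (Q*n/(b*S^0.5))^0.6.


y = (96 * 0.019 / (33 * 0.0049^0.5))^0.6 = 0.8679 m


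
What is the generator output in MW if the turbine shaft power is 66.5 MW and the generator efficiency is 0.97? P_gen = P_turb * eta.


P_gen = 66.5 * 0.97 = 64.5050 MW


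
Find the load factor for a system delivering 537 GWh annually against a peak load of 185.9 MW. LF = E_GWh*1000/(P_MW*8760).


LF = 537 * 1000 / (185.9 * 8760) = 0.3298


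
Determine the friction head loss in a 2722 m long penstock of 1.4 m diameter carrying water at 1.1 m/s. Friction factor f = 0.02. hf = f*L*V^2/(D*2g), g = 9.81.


hf = 0.02 * 2722 * 1.1^2 / (1.4 * 2 * 9.81) = 2.3982 m


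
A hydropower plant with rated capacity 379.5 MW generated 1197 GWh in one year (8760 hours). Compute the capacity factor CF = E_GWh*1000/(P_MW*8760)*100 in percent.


CF = 1197 * 1000 / (379.5 * 8760) * 100 = 36.0063 %


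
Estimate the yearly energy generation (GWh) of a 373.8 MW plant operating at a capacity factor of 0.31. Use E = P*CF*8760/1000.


E = 373.8 * 0.31 * 8760 / 1000 = 1015.0913 GWh


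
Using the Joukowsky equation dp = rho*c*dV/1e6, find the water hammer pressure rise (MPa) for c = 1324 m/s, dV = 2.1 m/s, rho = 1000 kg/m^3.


dp = 1000 * 1324 * 2.1 / 1e6 = 2.7804 MPa


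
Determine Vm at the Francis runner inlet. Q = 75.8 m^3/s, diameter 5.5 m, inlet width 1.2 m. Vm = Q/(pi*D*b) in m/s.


Vm = 75.8 / (pi * 5.5 * 1.2) = 3.6557 m/s


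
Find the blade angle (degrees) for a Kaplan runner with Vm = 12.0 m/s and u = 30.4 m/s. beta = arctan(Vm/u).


beta = arctan(12.0 / 30.4) = 21.5410 degrees


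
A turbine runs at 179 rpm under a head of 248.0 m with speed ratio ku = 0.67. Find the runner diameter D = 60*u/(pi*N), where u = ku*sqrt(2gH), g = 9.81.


u = 0.67 * sqrt(2*9.81*248.0) = 46.7358 m/s
D = 60 * 46.7358 / (pi * 179) = 4.9865 m


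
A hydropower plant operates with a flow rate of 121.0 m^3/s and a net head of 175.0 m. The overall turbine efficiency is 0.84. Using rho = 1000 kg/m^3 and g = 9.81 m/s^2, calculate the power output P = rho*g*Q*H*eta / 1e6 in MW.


P = 1000 * 9.81 * 121.0 * 175.0 * 0.84 / 1e6 = 174.4905 MW


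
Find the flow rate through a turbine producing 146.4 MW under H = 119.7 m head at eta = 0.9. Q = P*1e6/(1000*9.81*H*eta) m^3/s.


Q = 146.4 * 1e6 / (1000 * 9.81 * 119.7 * 0.9) = 138.5273 m^3/s


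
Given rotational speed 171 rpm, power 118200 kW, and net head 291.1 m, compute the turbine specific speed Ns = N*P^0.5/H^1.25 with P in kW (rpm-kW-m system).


Ns = 171 * 118200^0.5 / 291.1^1.25 = 48.8936


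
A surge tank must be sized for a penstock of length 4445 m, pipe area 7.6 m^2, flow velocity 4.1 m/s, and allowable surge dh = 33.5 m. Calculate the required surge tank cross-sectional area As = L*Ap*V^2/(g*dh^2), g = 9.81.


As = 4445 * 7.6 * 4.1^2 / (9.81 * 33.5^2) = 51.5816 m^2


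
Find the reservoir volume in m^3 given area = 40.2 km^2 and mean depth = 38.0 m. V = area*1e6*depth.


V = 40.2 * 1e6 * 38.0 = 1.5276e+09 m^3


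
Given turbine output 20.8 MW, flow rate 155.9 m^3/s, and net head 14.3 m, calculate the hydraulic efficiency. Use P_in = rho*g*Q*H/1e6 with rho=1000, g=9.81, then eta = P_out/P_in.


P_in = 1000 * 9.81 * 155.9 * 14.3 / 1e6 = 21.8701 MW
eta = 20.8 / 21.8701 = 0.9511


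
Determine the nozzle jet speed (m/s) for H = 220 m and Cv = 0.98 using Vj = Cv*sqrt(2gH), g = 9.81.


Vj = 0.98 * sqrt(2*9.81*220) = 64.3853 m/s


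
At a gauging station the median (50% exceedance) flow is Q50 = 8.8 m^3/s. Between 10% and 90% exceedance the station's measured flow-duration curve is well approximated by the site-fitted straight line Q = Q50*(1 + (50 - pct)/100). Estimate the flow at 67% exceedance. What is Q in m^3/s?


Q = 8.8 * (1 + (50 - 67)/100) = 7.3040 m^3/s


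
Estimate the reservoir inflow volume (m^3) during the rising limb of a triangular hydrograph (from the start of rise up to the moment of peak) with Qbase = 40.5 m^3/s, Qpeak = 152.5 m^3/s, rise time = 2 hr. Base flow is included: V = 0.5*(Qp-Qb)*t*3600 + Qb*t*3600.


V = 0.5*(152.5 - 40.5)*2*3600 + 40.5*2*3600 = 694800.0000 m^3


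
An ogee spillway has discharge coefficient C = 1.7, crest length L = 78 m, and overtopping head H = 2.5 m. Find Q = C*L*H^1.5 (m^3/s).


Q = 1.7 * 78 * 2.5^1.5 = 524.1475 m^3/s


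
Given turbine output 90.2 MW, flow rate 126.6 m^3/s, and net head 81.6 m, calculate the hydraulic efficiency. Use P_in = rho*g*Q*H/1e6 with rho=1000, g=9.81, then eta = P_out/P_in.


P_in = 1000 * 9.81 * 126.6 * 81.6 / 1e6 = 101.3428 MW
eta = 90.2 / 101.3428 = 0.8900


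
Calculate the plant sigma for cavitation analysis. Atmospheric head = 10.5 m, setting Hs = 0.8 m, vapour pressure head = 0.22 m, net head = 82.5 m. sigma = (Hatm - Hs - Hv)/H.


sigma = (10.5 - 0.8 - 0.22) / 82.5 = 0.1149


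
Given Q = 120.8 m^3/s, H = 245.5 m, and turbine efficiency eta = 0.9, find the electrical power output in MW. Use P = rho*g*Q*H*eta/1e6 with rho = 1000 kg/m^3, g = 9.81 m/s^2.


P = 1000 * 9.81 * 120.8 * 245.5 * 0.9 / 1e6 = 261.8364 MW


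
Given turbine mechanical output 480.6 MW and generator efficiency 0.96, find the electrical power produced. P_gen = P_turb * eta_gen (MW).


P_gen = 480.6 * 0.96 = 461.3760 MW


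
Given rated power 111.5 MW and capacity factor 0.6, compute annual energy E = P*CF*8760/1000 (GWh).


E = 111.5 * 0.6 * 8760 / 1000 = 586.0440 GWh


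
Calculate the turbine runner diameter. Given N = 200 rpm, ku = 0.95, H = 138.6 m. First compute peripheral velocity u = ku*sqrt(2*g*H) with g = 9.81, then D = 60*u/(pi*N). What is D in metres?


u = 0.95 * sqrt(2*9.81*138.6) = 49.5399 m/s
D = 60 * 49.5399 / (pi * 200) = 4.7307 m


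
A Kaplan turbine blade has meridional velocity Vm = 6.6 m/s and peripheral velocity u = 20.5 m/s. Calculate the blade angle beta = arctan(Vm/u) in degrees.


beta = arctan(6.6 / 20.5) = 17.8460 degrees


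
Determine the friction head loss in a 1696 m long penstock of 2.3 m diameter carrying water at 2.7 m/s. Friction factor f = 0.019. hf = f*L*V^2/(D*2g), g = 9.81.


hf = 0.019 * 1696 * 2.7^2 / (2.3 * 2 * 9.81) = 5.2057 m


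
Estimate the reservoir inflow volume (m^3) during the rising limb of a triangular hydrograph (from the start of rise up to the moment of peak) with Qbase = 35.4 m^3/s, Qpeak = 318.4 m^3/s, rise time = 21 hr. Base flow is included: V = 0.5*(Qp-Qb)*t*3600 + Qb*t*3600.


V = 0.5*(318.4 - 35.4)*21*3600 + 35.4*21*3600 = 1.3374e+07 m^3


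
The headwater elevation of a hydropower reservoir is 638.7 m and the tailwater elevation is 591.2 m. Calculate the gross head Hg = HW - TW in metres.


Hg = 638.7 - 591.2 = 47.5000 m


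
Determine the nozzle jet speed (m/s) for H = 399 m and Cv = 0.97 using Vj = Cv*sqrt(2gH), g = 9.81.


Vj = 0.97 * sqrt(2*9.81*399) = 85.8238 m/s


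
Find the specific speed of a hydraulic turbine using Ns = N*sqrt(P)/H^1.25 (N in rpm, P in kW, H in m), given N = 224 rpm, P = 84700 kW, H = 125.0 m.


Ns = 224 * 84700^0.5 / 125.0^1.25 = 155.9740


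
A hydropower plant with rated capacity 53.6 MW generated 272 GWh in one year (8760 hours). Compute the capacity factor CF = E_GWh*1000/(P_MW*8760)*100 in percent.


CF = 272 * 1000 / (53.6 * 8760) * 100 = 57.9295 %


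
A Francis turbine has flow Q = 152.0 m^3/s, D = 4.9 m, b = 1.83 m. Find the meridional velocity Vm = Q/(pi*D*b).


Vm = 152.0 / (pi * 4.9 * 1.83) = 5.3957 m/s


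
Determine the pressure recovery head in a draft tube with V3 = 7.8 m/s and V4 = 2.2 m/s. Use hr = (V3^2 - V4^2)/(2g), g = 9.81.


hr = (7.8^2 - 2.2^2) / (2*9.81) = 2.8542 m


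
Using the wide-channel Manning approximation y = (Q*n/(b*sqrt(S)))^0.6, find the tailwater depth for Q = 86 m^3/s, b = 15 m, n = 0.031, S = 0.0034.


y = (86 * 0.031 / (15 * 0.0034^0.5))^0.6 = 1.9517 m


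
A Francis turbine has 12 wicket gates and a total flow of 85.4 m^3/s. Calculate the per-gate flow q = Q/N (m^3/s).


q = 85.4 / 12 = 7.1167 m^3/s


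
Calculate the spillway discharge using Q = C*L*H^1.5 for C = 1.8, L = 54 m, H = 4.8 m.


Q = 1.8 * 54 * 4.8^1.5 = 1022.1817 m^3/s


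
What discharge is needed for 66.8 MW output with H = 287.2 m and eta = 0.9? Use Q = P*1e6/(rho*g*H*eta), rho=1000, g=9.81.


Q = 66.8 * 1e6 / (1000 * 9.81 * 287.2 * 0.9) = 26.3439 m^3/s


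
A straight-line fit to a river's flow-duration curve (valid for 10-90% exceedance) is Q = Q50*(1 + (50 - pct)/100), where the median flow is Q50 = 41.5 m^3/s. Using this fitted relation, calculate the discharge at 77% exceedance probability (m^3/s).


Q = 41.5 * (1 + (50 - 77)/100) = 30.2950 m^3/s


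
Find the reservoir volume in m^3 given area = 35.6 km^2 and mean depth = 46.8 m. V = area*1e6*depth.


V = 35.6 * 1e6 * 46.8 = 1.6661e+09 m^3


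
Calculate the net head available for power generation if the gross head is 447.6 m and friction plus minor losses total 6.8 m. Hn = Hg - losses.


Hn = 447.6 - 6.8 = 440.8000 m


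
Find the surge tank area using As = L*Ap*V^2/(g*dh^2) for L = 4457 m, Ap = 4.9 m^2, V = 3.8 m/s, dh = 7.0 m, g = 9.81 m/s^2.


As = 4457 * 4.9 * 3.8^2 / (9.81 * 7.0^2) = 656.0559 m^2


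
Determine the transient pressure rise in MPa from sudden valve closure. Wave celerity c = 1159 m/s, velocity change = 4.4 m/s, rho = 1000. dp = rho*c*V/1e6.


dp = 1000 * 1159 * 4.4 / 1e6 = 5.0996 MPa


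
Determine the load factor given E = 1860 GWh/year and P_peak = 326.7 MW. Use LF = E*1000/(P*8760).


LF = 1860 * 1000 / (326.7 * 8760) = 0.6499


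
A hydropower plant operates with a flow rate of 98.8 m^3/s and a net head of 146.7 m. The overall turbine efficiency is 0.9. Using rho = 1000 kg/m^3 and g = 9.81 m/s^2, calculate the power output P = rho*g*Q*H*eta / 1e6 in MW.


P = 1000 * 9.81 * 98.8 * 146.7 * 0.9 / 1e6 = 127.9672 MW


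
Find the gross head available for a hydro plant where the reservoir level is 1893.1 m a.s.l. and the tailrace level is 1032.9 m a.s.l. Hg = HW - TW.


Hg = 1893.1 - 1032.9 = 860.2000 m


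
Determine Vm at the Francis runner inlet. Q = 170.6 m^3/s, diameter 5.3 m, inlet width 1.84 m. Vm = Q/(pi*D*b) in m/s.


Vm = 170.6 / (pi * 5.3 * 1.84) = 5.5685 m/s


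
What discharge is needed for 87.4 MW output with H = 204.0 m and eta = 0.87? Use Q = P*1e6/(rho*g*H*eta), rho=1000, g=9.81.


Q = 87.4 * 1e6 / (1000 * 9.81 * 204.0 * 0.87) = 50.1988 m^3/s


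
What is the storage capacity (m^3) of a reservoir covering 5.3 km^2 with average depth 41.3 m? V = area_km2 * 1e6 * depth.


V = 5.3 * 1e6 * 41.3 = 2.1889e+08 m^3


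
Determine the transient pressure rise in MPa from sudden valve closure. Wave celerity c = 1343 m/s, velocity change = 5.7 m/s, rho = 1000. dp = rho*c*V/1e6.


dp = 1000 * 1343 * 5.7 / 1e6 = 7.6551 MPa


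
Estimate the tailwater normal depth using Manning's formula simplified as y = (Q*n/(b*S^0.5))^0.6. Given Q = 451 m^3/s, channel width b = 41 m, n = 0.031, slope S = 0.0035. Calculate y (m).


y = (451 * 0.031 / (41 * 0.0035^0.5))^0.6 = 2.8604 m


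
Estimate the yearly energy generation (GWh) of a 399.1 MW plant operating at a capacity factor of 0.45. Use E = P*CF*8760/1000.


E = 399.1 * 0.45 * 8760 / 1000 = 1573.2522 GWh


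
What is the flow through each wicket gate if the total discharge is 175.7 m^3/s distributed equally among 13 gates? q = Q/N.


q = 175.7 / 13 = 13.5154 m^3/s


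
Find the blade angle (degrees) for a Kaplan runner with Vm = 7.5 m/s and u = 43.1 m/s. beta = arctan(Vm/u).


beta = arctan(7.5 / 43.1) = 9.8714 degrees


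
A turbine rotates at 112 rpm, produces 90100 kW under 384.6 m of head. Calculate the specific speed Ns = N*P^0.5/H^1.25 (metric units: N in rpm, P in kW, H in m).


Ns = 112 * 90100^0.5 / 384.6^1.25 = 19.7387


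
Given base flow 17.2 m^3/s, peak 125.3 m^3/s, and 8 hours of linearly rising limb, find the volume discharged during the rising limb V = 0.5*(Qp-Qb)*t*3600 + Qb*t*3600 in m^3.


V = 0.5*(125.3 - 17.2)*8*3600 + 17.2*8*3600 = 2.0520e+06 m^3


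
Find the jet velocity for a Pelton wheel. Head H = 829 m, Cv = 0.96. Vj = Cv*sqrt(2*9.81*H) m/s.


Vj = 0.96 * sqrt(2*9.81*829) = 122.4329 m/s


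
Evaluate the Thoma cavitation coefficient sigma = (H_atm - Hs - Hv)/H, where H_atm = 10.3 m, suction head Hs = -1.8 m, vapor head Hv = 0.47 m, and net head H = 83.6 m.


sigma = (10.3 - (-1.8) - 0.47) / 83.6 = 0.1391


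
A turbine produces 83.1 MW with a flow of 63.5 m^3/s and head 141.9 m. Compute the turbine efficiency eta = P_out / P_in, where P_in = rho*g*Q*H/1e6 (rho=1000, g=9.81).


P_in = 1000 * 9.81 * 63.5 * 141.9 / 1e6 = 88.3945 MW
eta = 83.1 / 88.3945 = 0.9401


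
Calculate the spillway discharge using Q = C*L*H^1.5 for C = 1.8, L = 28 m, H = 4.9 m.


Q = 1.8 * 28 * 4.9^1.5 = 546.6693 m^3/s


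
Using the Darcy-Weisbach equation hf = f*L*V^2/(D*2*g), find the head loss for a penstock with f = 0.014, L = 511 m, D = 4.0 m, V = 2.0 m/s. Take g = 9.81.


hf = 0.014 * 511 * 2.0^2 / (4.0 * 2 * 9.81) = 0.3646 m


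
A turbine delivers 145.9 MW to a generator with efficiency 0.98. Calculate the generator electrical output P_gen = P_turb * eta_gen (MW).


P_gen = 145.9 * 0.98 = 142.9820 MW


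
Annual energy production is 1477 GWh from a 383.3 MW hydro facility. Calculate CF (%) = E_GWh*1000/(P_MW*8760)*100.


CF = 1477 * 1000 / (383.3 * 8760) * 100 = 43.9883 %
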